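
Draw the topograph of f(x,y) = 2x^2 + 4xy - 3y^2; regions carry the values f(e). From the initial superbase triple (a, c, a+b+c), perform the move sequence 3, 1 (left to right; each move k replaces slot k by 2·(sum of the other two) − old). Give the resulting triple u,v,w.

start (2,-3,3) = (f(1,0),f(0,1),f(1,1))
replace slot 3: 2·(2+(-3)) − 3 = -5 → (2,-3,-5)
replace slot 1: 2·((-3)+(-5)) − 2 = -18 → (-18,-3,-5)

-18,-3,-5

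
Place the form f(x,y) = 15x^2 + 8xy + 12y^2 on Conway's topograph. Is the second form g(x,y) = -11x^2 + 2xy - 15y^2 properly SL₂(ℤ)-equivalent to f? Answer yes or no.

D₁ = -656, D₂ = -656
f: flip: (15,8,12)→(12,-8,15)
f: reduced (well bottom): (12,-8,15) with a≤c, −a<b≤a
g is negative-definite; reduce −g:
−g: reduced (well bottom): (11,-2,15) with a≤c, −a<b≤a
flip sign back: reduced form of g is (-11,2,-15)
reduced forms (12, -8, 15) vs (-11, 2, -15) ⇒ inequivalent

no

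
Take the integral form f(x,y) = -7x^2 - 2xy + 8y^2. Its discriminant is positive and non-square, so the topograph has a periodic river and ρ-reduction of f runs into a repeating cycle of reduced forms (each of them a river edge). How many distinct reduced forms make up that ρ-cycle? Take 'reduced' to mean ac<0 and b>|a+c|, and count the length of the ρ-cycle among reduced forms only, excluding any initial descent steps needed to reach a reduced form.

D = 228, ⌊√D⌋ = 15
descent: ρ → (8,2,-7)  [lands on river]
river: ρ → (-7,12,3)
river: ρ → (3,12,-7)
river: ρ → (-7,2,8)
river: ρ → (8,14,-1)
river: ρ → (-1,14,8)
ρ-cycle length = 6 (tail of 1 descent step not counted)

6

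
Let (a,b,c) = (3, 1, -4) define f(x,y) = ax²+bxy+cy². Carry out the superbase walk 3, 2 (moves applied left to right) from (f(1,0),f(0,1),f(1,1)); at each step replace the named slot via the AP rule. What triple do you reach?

start (3,-4,0) = (f(1,0),f(0,1),f(1,1))
replace slot 3: 2·(3+(-4)) − 0 = -2 → (3,-4,-2)
replace slot 2: 2·(3+(-2)) − (-4) = 6 → (3,6,-2)

3,6,-2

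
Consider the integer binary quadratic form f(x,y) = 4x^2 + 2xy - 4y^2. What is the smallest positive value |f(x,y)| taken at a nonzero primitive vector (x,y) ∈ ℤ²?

river: ρ → (-4,6,2)
river: ρ → (2,6,-4)
river: ρ → (-4,2,4)
river: ρ → (4,6,-2)
river: ρ → (-2,6,4)
river: ρ → (4,2,-4)
closes: descent 0, river 6
min |a| on river = 2

2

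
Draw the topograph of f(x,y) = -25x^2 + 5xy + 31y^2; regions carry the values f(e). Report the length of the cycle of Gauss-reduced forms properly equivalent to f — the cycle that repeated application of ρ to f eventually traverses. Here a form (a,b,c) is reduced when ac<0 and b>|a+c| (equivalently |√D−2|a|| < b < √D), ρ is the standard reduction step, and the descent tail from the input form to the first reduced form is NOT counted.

D = 3125, ⌊√D⌋ = 55
descent: ρ → (31,-5,-25)
descent: ρ → (-25,55,1)  [lands on river]
river: ρ → (1,55,-25)
river: ρ → (-25,45,11)
river: ρ → (11,43,-29)
river: ρ → (-29,15,25)
river: ρ → (25,35,-19)
river: ρ → (-19,41,19)
river: ρ → (19,35,-25)
river: ρ → (-25,15,29)
river: ρ → (29,43,-11)
river: ρ → (-11,45,25)
river: ρ → (25,55,-1)
river: ρ → (-1,55,25)
river: ρ → (25,45,-11)
river: ρ → (-11,43,29)
river: ρ → (29,15,-25)
river: ρ → (-25,35,19)
river: ρ → (19,41,-19)
river: ρ → (-19,35,25)
river: ρ → (25,15,-29)
river: ρ → (-29,43,11)
river: ρ → (11,45,-25)
ρ-cycle length = 22 (tail of 2 descent steps not counted)

22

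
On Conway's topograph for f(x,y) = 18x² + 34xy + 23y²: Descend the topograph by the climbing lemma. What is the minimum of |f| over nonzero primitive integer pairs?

translate: b→-2 (≡34 mod 36), so (18,34,23)→(18,-2,7)
flip: (18,-2,7)→(7,2,18)
reduced (well bottom): (7,2,18) with a≤c, −a<b≤a
well minimum = a = 7

7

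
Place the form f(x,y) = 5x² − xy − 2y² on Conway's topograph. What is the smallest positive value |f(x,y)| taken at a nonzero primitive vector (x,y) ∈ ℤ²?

descent: ρ → (-2,5,2)  [lands on river]
river: ρ → (2,3,-4)
river: ρ → (-4,5,1)
river: ρ → (1,5,-4)
river: ρ → (-4,3,2)
river: ρ → (2,5,-2)
river: ρ → (-2,3,4)
river: ρ → (4,5,-1)
river: ρ → (-1,5,4)
river: ρ → (4,3,-2)
closes: descent 1, river 10
min |a| on river = 1

1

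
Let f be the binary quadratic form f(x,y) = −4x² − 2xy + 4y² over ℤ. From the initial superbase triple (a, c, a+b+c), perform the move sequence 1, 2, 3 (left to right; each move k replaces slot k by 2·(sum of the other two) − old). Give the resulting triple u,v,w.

start (-4,4,-2) = (f(1,0),f(0,1),f(1,1))
replace slot 1: 2·(4+(-2)) − (-4) = 8 → (8,4,-2)
replace slot 2: 2·(8+(-2)) − 4 = 8 → (8,8,-2)
replace slot 3: 2·(8+8) − (-2) = 34 → (8,8,34)

8,8,34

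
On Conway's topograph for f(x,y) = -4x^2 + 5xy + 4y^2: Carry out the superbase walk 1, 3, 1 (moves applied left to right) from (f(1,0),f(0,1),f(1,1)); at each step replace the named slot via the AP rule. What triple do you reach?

start (-4,4,5) = (f(1,0),f(0,1),f(1,1))
replace slot 1: 2·(4+5) − (-4) = 22 → (22,4,5)
replace slot 3: 2·(22+4) − 5 = 47 → (22,4,47)
replace slot 1: 2·(4+47) − 22 = 80 → (80,4,47)

80,4,47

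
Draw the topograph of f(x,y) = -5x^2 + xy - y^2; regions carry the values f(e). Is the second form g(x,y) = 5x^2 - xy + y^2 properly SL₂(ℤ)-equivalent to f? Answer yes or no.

D₁ = -19, D₂ = -19
f is negative-definite; reduce −f:
−f: flip: (5,-1,1)→(1,1,5)
−f: reduced (well bottom): (1,1,5) with a≤c, −a<b≤a
flip sign back: reduced form of f is (-1,-1,-5)
g: flip: (5,-1,1)→(1,1,5)
g: reduced (well bottom): (1,1,5) with a≤c, −a<b≤a
reduced forms (-1, -1, -5) vs (1, 1, 5) ⇒ inequivalent

no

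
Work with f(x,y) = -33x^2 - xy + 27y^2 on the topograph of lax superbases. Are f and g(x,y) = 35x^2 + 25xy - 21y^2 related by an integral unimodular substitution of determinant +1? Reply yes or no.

D₁ = 3565, D₂ = 3565
river cycle of f (length 14): (27, 55, -5), (-5, 55, 27), (27, 53, -7), (-7, 59, 3), (3, 55, -45), (-45, 35, 13), (13, 43, -33), (-33, 23, 23), (23, 23, -33), (-33, 43, 13), … (4 more)
river cycle of g (length 16): (-21, 59, 1), (1, 59, -21), (-21, 25, 35), (35, 45, -11), (-11, 43, 39), (39, 35, -15), (-15, 55, 9), (9, 53, -21), (-21, 31, 31), (31, 31, -21), … (6 more)
cycles differ ⇒ inequivalent

no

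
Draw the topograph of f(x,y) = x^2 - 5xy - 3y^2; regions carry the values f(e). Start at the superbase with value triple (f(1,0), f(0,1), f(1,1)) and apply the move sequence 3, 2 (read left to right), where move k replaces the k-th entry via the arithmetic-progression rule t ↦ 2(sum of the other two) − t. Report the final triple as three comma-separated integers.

start (1,-3,-7) = (f(1,0),f(0,1),f(1,1))
replace slot 3: 2·(1+(-3)) − (-7) = 3 → (1,-3,3)
replace slot 2: 2·(1+3) − (-3) = 11 → (1,11,3)

1,11,3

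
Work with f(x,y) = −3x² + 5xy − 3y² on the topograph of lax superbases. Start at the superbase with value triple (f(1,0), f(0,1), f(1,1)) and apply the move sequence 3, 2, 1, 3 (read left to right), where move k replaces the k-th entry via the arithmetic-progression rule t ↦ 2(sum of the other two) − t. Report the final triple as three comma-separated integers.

start (-3,-3,-1) = (f(1,0),f(0,1),f(1,1))
replace slot 3: 2·((-3)+(-3)) − (-1) = -11 → (-3,-3,-11)
replace slot 2: 2·((-3)+(-11)) − (-3) = -25 → (-3,-25,-11)
replace slot 1: 2·((-25)+(-11)) − (-3) = -69 → (-69,-25,-11)
replace slot 3: 2·((-69)+(-25)) − (-11) = -177 → (-69,-25,-177)

-69,-25,-177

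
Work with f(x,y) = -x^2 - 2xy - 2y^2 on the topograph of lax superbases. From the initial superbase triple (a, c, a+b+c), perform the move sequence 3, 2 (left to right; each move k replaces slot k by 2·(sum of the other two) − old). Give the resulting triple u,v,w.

start (-1,-2,-5) = (f(1,0),f(0,1),f(1,1))
replace slot 3: 2·((-1)+(-2)) − (-5) = -1 → (-1,-2,-1)
replace slot 2: 2·((-1)+(-1)) − (-2) = -2 → (-1,-2,-1)

-1,-2,-1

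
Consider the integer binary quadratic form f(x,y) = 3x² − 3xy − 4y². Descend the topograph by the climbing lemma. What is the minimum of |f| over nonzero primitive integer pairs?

descent: ρ → (-4,3,3)  [lands on river]
river: ρ → (3,3,-4)
river: ρ → (-4,5,2)
river: ρ → (2,7,-1)
river: ρ → (-1,7,2)
river: ρ → (2,5,-4)
closes: descent 1, river 6
min |a| on river = 1

1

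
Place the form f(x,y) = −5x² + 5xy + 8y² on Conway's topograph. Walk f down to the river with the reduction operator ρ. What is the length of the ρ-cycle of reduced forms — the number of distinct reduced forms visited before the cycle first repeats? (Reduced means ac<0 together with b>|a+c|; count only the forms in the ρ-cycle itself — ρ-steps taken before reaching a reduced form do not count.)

D = 185, ⌊√D⌋ = 13
river: ρ → (8,11,-2)
river: ρ → (-2,13,2)
river: ρ → (2,11,-8)
river: ρ → (-8,5,5)
river: ρ → (5,5,-8)
river: ρ → (-8,11,2)
river: ρ → (2,13,-2)
river: ρ → (-2,11,8)
river: ρ → (8,5,-5)
river: ρ → (-5,5,8)
ρ-cycle length = 10 (tail of 0 descent steps not counted)

10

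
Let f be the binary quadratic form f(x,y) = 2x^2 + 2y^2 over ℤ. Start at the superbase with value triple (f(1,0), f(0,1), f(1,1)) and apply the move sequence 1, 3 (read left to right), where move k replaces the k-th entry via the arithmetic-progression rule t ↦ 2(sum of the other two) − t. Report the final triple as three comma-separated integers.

start (2,2,4) = (f(1,0),f(0,1),f(1,1))
replace slot 1: 2·(2+4) − 2 = 10 → (10,2,4)
replace slot 3: 2·(10+2) − 4 = 20 → (10,2,20)

10,2,20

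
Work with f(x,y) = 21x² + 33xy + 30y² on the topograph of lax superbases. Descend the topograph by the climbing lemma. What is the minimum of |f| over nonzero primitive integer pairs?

translate: b→-9 (≡33 mod 42), so (21,33,30)→(21,-9,18)
flip: (21,-9,18)→(18,9,21)
reduced (well bottom): (18,9,21) with a≤c, −a<b≤a
well minimum = a = 18

18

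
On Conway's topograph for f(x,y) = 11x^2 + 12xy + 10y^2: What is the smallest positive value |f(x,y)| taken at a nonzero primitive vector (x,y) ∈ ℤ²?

translate: b→-10 (≡12 mod 22), so (11,12,10)→(11,-10,9)
flip: (11,-10,9)→(9,10,11)
translate: b→-8 (≡10 mod 18), so (9,10,11)→(9,-8,10)
reduced (well bottom): (9,-8,10) with a≤c, −a<b≤a
well minimum = a = 9

9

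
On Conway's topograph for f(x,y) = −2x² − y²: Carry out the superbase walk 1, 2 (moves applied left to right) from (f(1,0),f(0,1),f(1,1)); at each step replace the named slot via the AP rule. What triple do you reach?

start (-2,-1,-3) = (f(1,0),f(0,1),f(1,1))
replace slot 1: 2·((-1)+(-3)) − (-2) = -6 → (-6,-1,-3)
replace slot 2: 2·((-6)+(-3)) − (-1) = -17 → (-6,-17,-3)

-6,-17,-3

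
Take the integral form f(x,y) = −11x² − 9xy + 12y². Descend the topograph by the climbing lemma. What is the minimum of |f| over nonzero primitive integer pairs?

descent: ρ → (12,9,-11)  [lands on river]
river: ρ → (-11,13,10)
river: ρ → (10,7,-14)
river: ρ → (-14,21,3)
river: ρ → (3,21,-14)
river: ρ → (-14,7,10)
river: ρ → (10,13,-11)
river: ρ → (-11,9,12)
river: ρ → (12,15,-8)
river: ρ → (-8,17,10)
river: ρ → (10,23,-2)
river: ρ → (-2,21,21)
river: ρ → (21,21,-2)
river: ρ → (-2,23,10)
river: ρ → (10,17,-8)
river: ρ → (-8,15,12)
closes: descent 1, river 16
min |a| on river = 2

2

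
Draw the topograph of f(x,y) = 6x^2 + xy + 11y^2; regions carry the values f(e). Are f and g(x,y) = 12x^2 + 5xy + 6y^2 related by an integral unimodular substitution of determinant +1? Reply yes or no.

D₁ = -263, D₂ = -263
f: reduced (well bottom): (6,1,11) with a≤c, −a<b≤a
g: flip: (12,5,6)→(6,-5,12)
g: reduced (well bottom): (6,-5,12) with a≤c, −a<b≤a
reduced forms (6, 1, 11) vs (6, -5, 12) ⇒ inequivalent

no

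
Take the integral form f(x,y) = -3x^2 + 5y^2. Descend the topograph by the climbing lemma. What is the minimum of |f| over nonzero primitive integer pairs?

descent: ρ → (5,0,-3)
descent: ρ → (-3,6,2)  [lands on river]
river: ρ → (2,6,-3)
closes: descent 2, river 2
min |a| on river = 2

2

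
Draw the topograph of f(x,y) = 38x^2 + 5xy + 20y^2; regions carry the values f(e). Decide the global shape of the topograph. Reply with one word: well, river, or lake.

D = b²−4ac = 5² − 4·38·20 = -3015
D < 0 ⇒ definite ⇒ every region one sign ⇒ single well

well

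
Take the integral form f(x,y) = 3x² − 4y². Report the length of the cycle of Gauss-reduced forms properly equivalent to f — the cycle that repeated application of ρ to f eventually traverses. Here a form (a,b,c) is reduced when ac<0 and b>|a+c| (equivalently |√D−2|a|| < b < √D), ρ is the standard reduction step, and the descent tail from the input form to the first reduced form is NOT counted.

D = 48, ⌊√D⌋ = 6
descent: ρ → (-4,0,3)
descent: ρ → (3,6,-1)  [lands on river]
river: ρ → (-1,6,3)
ρ-cycle length = 2 (tail of 2 descent steps not counted)

2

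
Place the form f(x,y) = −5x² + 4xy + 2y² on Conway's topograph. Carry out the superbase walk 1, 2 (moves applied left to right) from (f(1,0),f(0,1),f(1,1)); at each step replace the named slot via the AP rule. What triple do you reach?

start (-5,2,1) = (f(1,0),f(0,1),f(1,1))
replace slot 1: 2·(2+1) − (-5) = 11 → (11,2,1)
replace slot 2: 2·(11+1) − 2 = 22 → (11,22,1)

11,22,1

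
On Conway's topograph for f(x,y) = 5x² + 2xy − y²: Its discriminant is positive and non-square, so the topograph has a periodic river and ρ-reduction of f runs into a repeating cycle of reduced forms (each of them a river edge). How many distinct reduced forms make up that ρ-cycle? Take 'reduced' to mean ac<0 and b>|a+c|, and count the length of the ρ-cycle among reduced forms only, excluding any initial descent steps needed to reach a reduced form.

D = 24, ⌊√D⌋ = 4
descent: ρ → (-1,4,2)  [lands on river]
river: ρ → (2,4,-1)
ρ-cycle length = 2 (tail of 1 descent step not counted)

2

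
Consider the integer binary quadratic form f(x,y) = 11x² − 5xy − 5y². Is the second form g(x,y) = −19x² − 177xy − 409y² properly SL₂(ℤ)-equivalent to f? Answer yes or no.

D₁ = 245, D₂ = 245
river cycle of f (length 2): (-5, 15, 1), (1, 15, -5)
river cycle of g (length 2): (1, 15, -5), (-5, 15, 1)
cycles coincide ⇒ equivalent

yes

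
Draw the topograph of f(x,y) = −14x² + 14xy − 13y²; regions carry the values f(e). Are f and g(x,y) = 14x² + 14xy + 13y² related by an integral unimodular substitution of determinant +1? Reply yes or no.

D₁ = -532, D₂ = -532
f is negative-definite; reduce −f:
−f: translate: b→14 (≡-14 mod 28), so (14,-14,13)→(14,14,13)
−f: flip: (14,14,13)→(13,-14,14)
−f: translate: b→12 (≡-14 mod 26), so (13,-14,14)→(13,12,13)
−f: reduced (well bottom): (13,12,13) with a≤c, −a<b≤a
flip sign back: reduced form of f is (-13,-12,-13)
g: flip: (14,14,13)→(13,-14,14)
g: translate: b→12 (≡-14 mod 26), so (13,-14,14)→(13,12,13)
g: reduced (well bottom): (13,12,13) with a≤c, −a<b≤a
reduced forms (-13, -12, -13) vs (13, 12, 13) ⇒ inequivalent

no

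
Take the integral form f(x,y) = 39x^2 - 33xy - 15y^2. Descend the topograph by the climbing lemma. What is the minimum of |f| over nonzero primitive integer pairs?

descent: ρ → (-15,33,39)  [lands on river]
river: ρ → (39,45,-9)
river: ρ → (-9,45,39)
river: ρ → (39,33,-15)
river: ρ → (-15,57,3)
river: ρ → (3,57,-15)
closes: descent 1, river 6
min |a| on river = 3

3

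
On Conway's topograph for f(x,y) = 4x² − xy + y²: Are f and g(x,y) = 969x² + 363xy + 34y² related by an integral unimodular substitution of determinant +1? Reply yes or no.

D₁ = -15, D₂ = -15
f: flip: (4,-1,1)→(1,1,4)
f: reduced (well bottom): (1,1,4) with a≤c, −a<b≤a
g: flip: (969,363,34)→(34,-363,969)
g: translate: b→-23 (≡-363 mod 68), so (34,-363,969)→(34,-23,4)
g: flip: (34,-23,4)→(4,23,34)
g: translate: b→-1 (≡23 mod 8), so (4,23,34)→(4,-1,1)
g: flip: (4,-1,1)→(1,1,4)
g: reduced (well bottom): (1,1,4) with a≤c, −a<b≤a
reduced forms (1, 1, 4) vs (1, 1, 4) ⇒ equivalent

yes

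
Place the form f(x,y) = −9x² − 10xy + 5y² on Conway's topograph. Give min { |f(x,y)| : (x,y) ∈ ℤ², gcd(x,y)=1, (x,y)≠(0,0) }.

descent: ρ → (5,10,-9)  [lands on river]
river: ρ → (-9,8,6)
river: ρ → (6,16,-1)
river: ρ → (-1,16,6)
river: ρ → (6,8,-9)
river: ρ → (-9,10,5)
closes: descent 1, river 6
min |a| on river = 1

1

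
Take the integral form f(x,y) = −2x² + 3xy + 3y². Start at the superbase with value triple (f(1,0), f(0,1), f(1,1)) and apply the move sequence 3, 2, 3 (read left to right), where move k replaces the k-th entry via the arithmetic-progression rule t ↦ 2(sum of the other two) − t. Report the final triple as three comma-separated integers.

start (-2,3,4) = (f(1,0),f(0,1),f(1,1))
replace slot 3: 2·((-2)+3) − 4 = -2 → (-2,3,-2)
replace slot 2: 2·((-2)+(-2)) − 3 = -11 → (-2,-11,-2)
replace slot 3: 2·((-2)+(-11)) − (-2) = -24 → (-2,-11,-24)

-2,-11,-24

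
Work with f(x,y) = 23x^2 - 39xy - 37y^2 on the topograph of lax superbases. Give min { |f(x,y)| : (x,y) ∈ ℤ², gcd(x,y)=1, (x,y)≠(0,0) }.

descent: ρ → (-37,39,23)  [lands on river]
river: ρ → (23,53,-23)
river: ρ → (-23,39,37)
river: ρ → (37,35,-25)
river: ρ → (-25,65,7)
river: ρ → (7,61,-43)
river: ρ → (-43,25,25)
river: ρ → (25,25,-43)
river: ρ → (-43,61,7)
river: ρ → (7,65,-25)
river: ρ → (-25,35,37)
river: ρ → (37,39,-23)
river: ρ → (-23,53,23)
river: ρ → (23,39,-37)
river: ρ → (-37,35,25)
river: ρ → (25,65,-7)
river: ρ → (-7,61,43)
river: ρ → (43,25,-25)
river: ρ → (-25,25,43)
river: ρ → (43,61,-7)
river: ρ → (-7,65,25)
river: ρ → (25,35,-37)
closes: descent 1, river 22
min |a| on river = 7

7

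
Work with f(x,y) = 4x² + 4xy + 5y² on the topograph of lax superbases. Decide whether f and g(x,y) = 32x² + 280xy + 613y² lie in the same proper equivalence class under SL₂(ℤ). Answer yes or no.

D₁ = -64, D₂ = -64
f: reduced (well bottom): (4,4,5) with a≤c, −a<b≤a
g: translate: b→24 (≡280 mod 64), so (32,280,613)→(32,24,5)
g: flip: (32,24,5)→(5,-24,32)
g: translate: b→-4 (≡-24 mod 10), so (5,-24,32)→(5,-4,4)
g: flip: (5,-4,4)→(4,4,5)
g: reduced (well bottom): (4,4,5) with a≤c, −a<b≤a
reduced forms (4, 4, 5) vs (4, 4, 5) ⇒ equivalent

yes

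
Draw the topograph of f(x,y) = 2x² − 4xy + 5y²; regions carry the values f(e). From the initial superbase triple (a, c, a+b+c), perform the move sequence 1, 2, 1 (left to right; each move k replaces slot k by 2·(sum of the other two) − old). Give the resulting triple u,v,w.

start (2,5,3) = (f(1,0),f(0,1),f(1,1))
replace slot 1: 2·(5+3) − 2 = 14 → (14,5,3)
replace slot 2: 2·(14+3) − 5 = 29 → (14,29,3)
replace slot 1: 2·(29+3) − 14 = 50 → (50,29,3)

50,29,3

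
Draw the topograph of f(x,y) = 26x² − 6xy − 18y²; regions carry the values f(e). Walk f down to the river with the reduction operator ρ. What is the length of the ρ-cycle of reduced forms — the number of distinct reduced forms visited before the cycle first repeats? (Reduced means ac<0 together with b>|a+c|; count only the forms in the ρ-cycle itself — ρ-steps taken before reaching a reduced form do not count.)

D = 1908, ⌊√D⌋ = 43
descent: ρ → (-18,42,2)  [lands on river]
river: ρ → (2,42,-18)
river: ρ → (-18,30,14)
river: ρ → (14,26,-22)
river: ρ → (-22,18,18)
river: ρ → (18,18,-22)
river: ρ → (-22,26,14)
river: ρ → (14,30,-18)
ρ-cycle length = 8 (tail of 1 descent step not counted)

8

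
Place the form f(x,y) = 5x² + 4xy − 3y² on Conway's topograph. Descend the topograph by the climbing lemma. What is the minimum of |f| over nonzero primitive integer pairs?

river: ρ → (-3,8,1)
river: ρ → (1,8,-3)
river: ρ → (-3,4,5)
river: ρ → (5,6,-2)
river: ρ → (-2,6,5)
river: ρ → (5,4,-3)
closes: descent 0, river 6
min |a| on river = 1

1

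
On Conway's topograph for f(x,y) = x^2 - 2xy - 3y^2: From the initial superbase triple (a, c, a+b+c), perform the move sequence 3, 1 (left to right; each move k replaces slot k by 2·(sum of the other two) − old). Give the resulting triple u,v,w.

start (1,-3,-4) = (f(1,0),f(0,1),f(1,1))
replace slot 3: 2·(1+(-3)) − (-4) = 0 → (1,-3,0)
replace slot 1: 2·((-3)+0) − 1 = -7 → (-7,-3,0)

-7,-3,0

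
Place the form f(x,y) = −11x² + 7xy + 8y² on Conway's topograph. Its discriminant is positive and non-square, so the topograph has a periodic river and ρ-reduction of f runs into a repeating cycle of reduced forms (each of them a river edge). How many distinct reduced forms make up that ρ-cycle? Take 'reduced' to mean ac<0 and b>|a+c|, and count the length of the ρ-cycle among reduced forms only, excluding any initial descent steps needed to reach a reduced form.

D = 401, ⌊√D⌋ = 20
river: ρ → (8,9,-10)
river: ρ → (-10,11,7)
river: ρ → (7,17,-4)
river: ρ → (-4,15,11)
river: ρ → (11,7,-8)
river: ρ → (-8,9,10)
river: ρ → (10,11,-7)
river: ρ → (-7,17,4)
river: ρ → (4,15,-11)
river: ρ → (-11,7,8)
ρ-cycle length = 10 (tail of 0 descent steps not counted)

10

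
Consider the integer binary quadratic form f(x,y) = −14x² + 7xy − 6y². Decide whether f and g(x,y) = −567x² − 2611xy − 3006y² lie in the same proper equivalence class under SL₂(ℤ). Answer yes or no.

D₁ = -287, D₂ = -287
f is negative-definite; reduce −f:
−f: flip: (14,-7,6)→(6,7,14)
−f: translate: b→-5 (≡7 mod 12), so (6,7,14)→(6,-5,13)
−f: reduced (well bottom): (6,-5,13) with a≤c, −a<b≤a
flip sign back: reduced form of f is (-6,5,-13)
g is negative-definite; reduce −g:
−g: translate: b→343 (≡2611 mod 1134), so (567,2611,3006)→(567,343,52)
−g: flip: (567,343,52)→(52,-343,567)
−g: translate: b→-31 (≡-343 mod 104), so (52,-343,567)→(52,-31,6)
−g: flip: (52,-31,6)→(6,31,52)
−g: translate: b→-5 (≡31 mod 12), so (6,31,52)→(6,-5,13)
−g: reduced (well bottom): (6,-5,13) with a≤c, −a<b≤a
flip sign back: reduced form of g is (-6,5,-13)
reduced forms (-6, 5, -13) vs (-6, 5, -13) ⇒ equivalent

yes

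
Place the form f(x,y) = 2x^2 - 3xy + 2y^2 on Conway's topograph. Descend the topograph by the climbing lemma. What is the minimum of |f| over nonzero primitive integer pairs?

translate: b→1 (≡-3 mod 4), so (2,-3,2)→(2,1,1)
flip: (2,1,1)→(1,-1,2)
translate: b→1 (≡-1 mod 2), so (1,-1,2)→(1,1,2)
reduced (well bottom): (1,1,2) with a≤c, −a<b≤a
well minimum = a = 1

1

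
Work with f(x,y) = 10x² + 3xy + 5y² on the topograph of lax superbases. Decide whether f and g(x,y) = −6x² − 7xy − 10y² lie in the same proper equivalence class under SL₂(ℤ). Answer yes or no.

D₁ = -191, D₂ = -191
f: flip: (10,3,5)→(5,-3,10)
f: reduced (well bottom): (5,-3,10) with a≤c, −a<b≤a
g is negative-definite; reduce −g:
−g: translate: b→-5 (≡7 mod 12), so (6,7,10)→(6,-5,9)
−g: reduced (well bottom): (6,-5,9) with a≤c, −a<b≤a
flip sign back: reduced form of g is (-6,5,-9)
reduced forms (5, -3, 10) vs (-6, 5, -9) ⇒ inequivalent

no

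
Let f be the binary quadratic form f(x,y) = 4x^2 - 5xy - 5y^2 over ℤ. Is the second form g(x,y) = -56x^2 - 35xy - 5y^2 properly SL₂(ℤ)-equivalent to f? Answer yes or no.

D₁ = 105, D₂ = 105
river cycle of f (length 6): (-5, 5, 4), (4, 3, -6), (-6, 9, 1), (1, 9, -6), (-6, 3, 4), (4, 5, -5)
river cycle of g (length 6): (-5, 5, 4), (4, 3, -6), (-6, 9, 1), (1, 9, -6), (-6, 3, 4), (4, 5, -5)
cycles coincide ⇒ equivalent

yes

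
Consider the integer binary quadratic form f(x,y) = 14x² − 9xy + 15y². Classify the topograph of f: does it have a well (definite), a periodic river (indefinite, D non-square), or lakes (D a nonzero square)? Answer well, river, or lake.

D = b²−4ac = (-9)² − 4·14·15 = -759
D < 0 ⇒ definite ⇒ every region one sign ⇒ single well

well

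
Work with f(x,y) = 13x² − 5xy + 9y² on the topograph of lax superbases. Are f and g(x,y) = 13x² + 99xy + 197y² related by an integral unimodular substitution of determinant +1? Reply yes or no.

D₁ = -443, D₂ = -443
f: flip: (13,-5,9)→(9,5,13)
f: reduced (well bottom): (9,5,13) with a≤c, −a<b≤a
g: translate: b→-5 (≡99 mod 26), so (13,99,197)→(13,-5,9)
g: flip: (13,-5,9)→(9,5,13)
g: reduced (well bottom): (9,5,13) with a≤c, −a<b≤a
reduced forms (9, 5, 13) vs (9, 5, 13) ⇒ equivalent

yes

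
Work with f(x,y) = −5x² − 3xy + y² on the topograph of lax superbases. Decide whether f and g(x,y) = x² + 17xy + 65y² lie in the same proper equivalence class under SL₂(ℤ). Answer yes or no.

D₁ = 29, D₂ = 29
river cycle of f (length 2): (1, 5, -1), (-1, 5, 1)
river cycle of g (length 2): (1, 5, -1), (-1, 5, 1)
cycles coincide ⇒ equivalent

yes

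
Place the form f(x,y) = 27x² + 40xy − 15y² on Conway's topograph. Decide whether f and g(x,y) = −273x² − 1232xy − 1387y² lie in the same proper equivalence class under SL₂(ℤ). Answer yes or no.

D₁ = 3220, D₂ = 3220
river cycle of f (length 20): (-15, 50, 12), (12, 46, -23), (-23, 46, 12), (12, 50, -15), (-15, 40, 27), (27, 14, -28), (-28, 42, 13), (13, 36, -37), (-37, 38, 12), (12, 34, -43), … (10 more)
river cycle of g (length 20): (-15, 50, 12), (12, 46, -23), (-23, 46, 12), (12, 50, -15), (-15, 40, 27), (27, 14, -28), (-28, 42, 13), (13, 36, -37), (-37, 38, 12), (12, 34, -43), … (10 more)
cycles coincide ⇒ equivalent

yes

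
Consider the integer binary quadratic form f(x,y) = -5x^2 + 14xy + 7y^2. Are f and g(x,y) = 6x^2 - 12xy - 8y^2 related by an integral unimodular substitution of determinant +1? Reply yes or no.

D₁ = 336, D₂ = 336
river cycle of f (length 4): (7, 14, -5), (-5, 16, 4), (4, 16, -5), (-5, 14, 7)
river cycle of g (length 6): (-8, 12, 6), (6, 12, -8), (-8, 4, 10), (10, 16, -2), (-2, 16, 10), (10, 4, -8)
cycles differ ⇒ inequivalent

no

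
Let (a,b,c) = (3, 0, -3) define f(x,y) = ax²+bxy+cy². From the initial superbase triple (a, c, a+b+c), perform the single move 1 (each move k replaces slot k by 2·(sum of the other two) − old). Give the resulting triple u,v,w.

start (3,-3,0) = (f(1,0),f(0,1),f(1,1))
replace slot 1: 2·((-3)+0) − 3 = -9 → (-9,-3,0)

-9,-3,0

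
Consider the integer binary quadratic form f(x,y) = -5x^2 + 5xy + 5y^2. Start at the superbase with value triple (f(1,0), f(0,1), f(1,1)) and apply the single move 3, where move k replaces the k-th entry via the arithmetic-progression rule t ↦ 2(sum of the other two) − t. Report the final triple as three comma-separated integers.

start (-5,5,5) = (f(1,0),f(0,1),f(1,1))
replace slot 3: 2·((-5)+5) − 5 = -5 → (-5,5,-5)

-5,5,-5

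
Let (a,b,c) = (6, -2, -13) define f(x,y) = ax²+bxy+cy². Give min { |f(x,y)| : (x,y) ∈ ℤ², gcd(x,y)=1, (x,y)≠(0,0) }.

descent: ρ → (-13,2,6)
descent: ρ → (6,10,-9)  [lands on river]
river: ρ → (-9,8,7)
river: ρ → (7,6,-10)
river: ρ → (-10,14,3)
river: ρ → (3,16,-5)
river: ρ → (-5,14,6)
closes: descent 2, river 6
min |a| on river = 3

3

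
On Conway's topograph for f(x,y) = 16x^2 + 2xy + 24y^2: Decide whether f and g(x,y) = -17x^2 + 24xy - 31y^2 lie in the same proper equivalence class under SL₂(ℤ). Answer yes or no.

D₁ = -1532, D₂ = -1532
f: reduced (well bottom): (16,2,24) with a≤c, −a<b≤a
g is negative-definite; reduce −g:
−g: translate: b→10 (≡-24 mod 34), so (17,-24,31)→(17,10,24)
−g: reduced (well bottom): (17,10,24) with a≤c, −a<b≤a
flip sign back: reduced form of g is (-17,-10,-24)
reduced forms (16, 2, 24) vs (-17, -10, -24) ⇒ inequivalent

no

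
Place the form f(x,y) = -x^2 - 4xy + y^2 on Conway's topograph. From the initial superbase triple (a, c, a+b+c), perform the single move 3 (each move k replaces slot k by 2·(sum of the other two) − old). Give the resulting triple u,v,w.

start (-1,1,-4) = (f(1,0),f(0,1),f(1,1))
replace slot 3: 2·((-1)+1) − (-4) = 4 → (-1,1,4)

-1,1,4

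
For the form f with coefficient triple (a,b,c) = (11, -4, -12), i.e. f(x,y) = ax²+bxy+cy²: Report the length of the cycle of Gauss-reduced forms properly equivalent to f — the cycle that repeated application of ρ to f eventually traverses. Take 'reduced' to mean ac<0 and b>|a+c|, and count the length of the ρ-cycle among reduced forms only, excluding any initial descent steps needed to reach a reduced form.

D = 544, ⌊√D⌋ = 23
descent: ρ → (-12,4,11)  [lands on river]
river: ρ → (11,18,-5)
river: ρ → (-5,22,3)
river: ρ → (3,20,-12)
ρ-cycle length = 4 (tail of 1 descent step not counted)

4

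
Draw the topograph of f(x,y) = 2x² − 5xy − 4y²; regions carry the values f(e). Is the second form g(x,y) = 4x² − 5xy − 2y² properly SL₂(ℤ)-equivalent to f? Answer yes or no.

D₁ = 57, D₂ = 57
river cycle of f (length 6): (-4, 5, 2), (2, 7, -1), (-1, 7, 2), (2, 5, -4), (-4, 3, 3), (3, 3, -4)
river cycle of g (length 6): (-2, 5, 4), (4, 3, -3), (-3, 3, 4), (4, 5, -2), (-2, 7, 1), (1, 7, -2)
cycles differ ⇒ inequivalent

no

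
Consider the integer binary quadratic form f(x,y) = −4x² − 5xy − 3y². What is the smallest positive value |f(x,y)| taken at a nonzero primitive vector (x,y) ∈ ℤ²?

translate: b→-3 (≡5 mod 8), so (4,5,3)→(4,-3,2)
flip: (4,-3,2)→(2,3,4)
translate: b→-1 (≡3 mod 4), so (2,3,4)→(2,-1,3)
reduced (well bottom): (2,-1,3) with a≤c, −a<b≤a
well minimum |f| = |-2| = 2 (negative-definite)

2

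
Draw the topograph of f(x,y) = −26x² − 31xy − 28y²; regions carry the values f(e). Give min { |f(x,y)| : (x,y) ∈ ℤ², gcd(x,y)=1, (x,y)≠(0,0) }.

translate: b→-21 (≡31 mod 52), so (26,31,28)→(26,-21,23)
flip: (26,-21,23)→(23,21,26)
reduced (well bottom): (23,21,26) with a≤c, −a<b≤a
well minimum |f| = |-23| = 23 (negative-definite)

23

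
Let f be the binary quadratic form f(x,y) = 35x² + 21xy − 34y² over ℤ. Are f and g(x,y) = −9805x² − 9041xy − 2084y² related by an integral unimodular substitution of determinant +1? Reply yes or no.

D₁ = 5201, D₂ = 5201
river cycle of f (length 70): (-34, 47, 22), (22, 41, -40), (-40, 39, 23), (23, 53, -26), (-26, 51, 25), (25, 49, -28), (-28, 63, 11), (11, 69, -10), (-10, 71, 4), (4, 65, -61), … (60 more)
river cycle of g (length 70): (22, 41, -40), (-40, 39, 23), (23, 53, -26), (-26, 51, 25), (25, 49, -28), (-28, 63, 11), (11, 69, -10), (-10, 71, 4), (4, 65, -61), (-61, 57, 8), … (60 more)
cycles coincide ⇒ equivalent

yes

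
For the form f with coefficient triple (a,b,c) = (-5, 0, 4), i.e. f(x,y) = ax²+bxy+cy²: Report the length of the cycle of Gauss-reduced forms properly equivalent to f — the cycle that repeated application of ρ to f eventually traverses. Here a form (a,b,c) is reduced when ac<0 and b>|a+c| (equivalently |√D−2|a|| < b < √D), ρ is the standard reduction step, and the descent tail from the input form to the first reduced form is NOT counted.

D = 80, ⌊√D⌋ = 8
descent: ρ → (4,8,-1)  [lands on river]
river: ρ → (-1,8,4)
ρ-cycle length = 2 (tail of 1 descent step not counted)

2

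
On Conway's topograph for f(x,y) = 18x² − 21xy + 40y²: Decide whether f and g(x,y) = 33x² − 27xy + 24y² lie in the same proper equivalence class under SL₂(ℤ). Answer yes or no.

D₁ = -2439, D₂ = -2439
f: translate: b→15 (≡-21 mod 36), so (18,-21,40)→(18,15,37)
f: reduced (well bottom): (18,15,37) with a≤c, −a<b≤a
g: flip: (33,-27,24)→(24,27,33)
g: translate: b→-21 (≡27 mod 48), so (24,27,33)→(24,-21,30)
g: reduced (well bottom): (24,-21,30) with a≤c, −a<b≤a
reduced forms (18, 15, 37) vs (24, -21, 30) ⇒ inequivalent

no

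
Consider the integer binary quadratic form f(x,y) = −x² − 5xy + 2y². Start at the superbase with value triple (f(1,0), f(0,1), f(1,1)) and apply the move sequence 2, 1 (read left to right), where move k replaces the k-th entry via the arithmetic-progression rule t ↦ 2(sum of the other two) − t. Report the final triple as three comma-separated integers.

start (-1,2,-4) = (f(1,0),f(0,1),f(1,1))
replace slot 2: 2·((-1)+(-4)) − 2 = -12 → (-1,-12,-4)
replace slot 1: 2·((-12)+(-4)) − (-1) = -31 → (-31,-12,-4)

-31,-12,-4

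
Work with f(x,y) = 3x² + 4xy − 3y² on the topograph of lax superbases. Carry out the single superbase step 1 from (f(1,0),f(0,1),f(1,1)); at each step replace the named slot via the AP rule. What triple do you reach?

start (3,-3,4) = (f(1,0),f(0,1),f(1,1))
replace slot 1: 2·((-3)+4) − 3 = -1 → (-1,-3,4)

-1,-3,4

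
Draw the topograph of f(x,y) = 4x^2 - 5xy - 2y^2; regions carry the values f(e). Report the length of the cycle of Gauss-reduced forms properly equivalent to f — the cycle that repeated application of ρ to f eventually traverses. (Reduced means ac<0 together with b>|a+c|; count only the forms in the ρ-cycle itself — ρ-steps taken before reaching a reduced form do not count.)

D = 57, ⌊√D⌋ = 7
descent: ρ → (-2,5,4)  [lands on river]
river: ρ → (4,3,-3)
river: ρ → (-3,3,4)
river: ρ → (4,5,-2)
river: ρ → (-2,7,1)
river: ρ → (1,7,-2)
ρ-cycle length = 6 (tail of 1 descent step not counted)

6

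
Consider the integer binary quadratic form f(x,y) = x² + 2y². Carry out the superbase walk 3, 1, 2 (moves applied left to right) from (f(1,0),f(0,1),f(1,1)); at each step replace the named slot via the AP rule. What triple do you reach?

start (1,2,3) = (f(1,0),f(0,1),f(1,1))
replace slot 3: 2·(1+2) − 3 = 3 → (1,2,3)
replace slot 1: 2·(2+3) − 1 = 9 → (9,2,3)
replace slot 2: 2·(9+3) − 2 = 22 → (9,22,3)

9,22,3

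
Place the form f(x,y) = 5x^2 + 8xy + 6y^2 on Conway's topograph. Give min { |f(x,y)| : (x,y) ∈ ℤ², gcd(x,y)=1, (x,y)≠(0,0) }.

translate: b→-2 (≡8 mod 10), so (5,8,6)→(5,-2,3)
flip: (5,-2,3)→(3,2,5)
reduced (well bottom): (3,2,5) with a≤c, −a<b≤a
well minimum = a = 3

3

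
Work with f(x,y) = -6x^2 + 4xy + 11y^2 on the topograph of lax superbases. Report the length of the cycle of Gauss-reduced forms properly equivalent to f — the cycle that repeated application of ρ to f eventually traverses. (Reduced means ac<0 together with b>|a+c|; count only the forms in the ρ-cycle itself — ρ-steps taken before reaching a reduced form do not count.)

D = 280, ⌊√D⌋ = 16
descent: ρ → (11,-4,-6)
descent: ρ → (-6,16,1)  [lands on river]
river: ρ → (1,16,-6)
river: ρ → (-6,8,9)
river: ρ → (9,10,-5)
river: ρ → (-5,10,9)
river: ρ → (9,8,-6)
ρ-cycle length = 6 (tail of 2 descent steps not counted)

6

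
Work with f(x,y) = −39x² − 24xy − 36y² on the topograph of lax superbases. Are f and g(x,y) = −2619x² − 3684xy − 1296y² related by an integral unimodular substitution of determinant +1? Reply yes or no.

D₁ = -5040, D₂ = -5040
f is negative-definite; reduce −f:
−f: flip: (39,24,36)→(36,-24,39)
−f: reduced (well bottom): (36,-24,39) with a≤c, −a<b≤a
flip sign back: reduced form of f is (-36,24,-39)
g is negative-definite; reduce −g:
−g: translate: b→-1554 (≡3684 mod 5238), so (2619,3684,1296)→(2619,-1554,231)
−g: flip: (2619,-1554,231)→(231,1554,2619)
−g: translate: b→168 (≡1554 mod 462), so (231,1554,2619)→(231,168,36)
−g: flip: (231,168,36)→(36,-168,231)
−g: translate: b→-24 (≡-168 mod 72), so (36,-168,231)→(36,-24,39)
−g: reduced (well bottom): (36,-24,39) with a≤c, −a<b≤a
flip sign back: reduced form of g is (-36,24,-39)
reduced forms (-36, 24, -39) vs (-36, 24, -39) ⇒ equivalent

yes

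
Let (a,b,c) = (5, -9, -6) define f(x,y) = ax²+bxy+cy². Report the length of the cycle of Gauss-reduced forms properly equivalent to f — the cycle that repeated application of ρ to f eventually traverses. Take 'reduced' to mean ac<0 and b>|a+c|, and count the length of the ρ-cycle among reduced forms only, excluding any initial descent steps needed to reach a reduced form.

D = 201, ⌊√D⌋ = 14
descent: ρ → (-6,9,5)  [lands on river]
river: ρ → (5,11,-4)
river: ρ → (-4,13,2)
river: ρ → (2,11,-10)
river: ρ → (-10,9,3)
river: ρ → (3,9,-10)
river: ρ → (-10,11,2)
river: ρ → (2,13,-4)
river: ρ → (-4,11,5)
river: ρ → (5,9,-6)
river: ρ → (-6,3,8)
river: ρ → (8,13,-1)
river: ρ → (-1,13,8)
river: ρ → (8,3,-6)
ρ-cycle length = 14 (tail of 1 descent step not counted)

14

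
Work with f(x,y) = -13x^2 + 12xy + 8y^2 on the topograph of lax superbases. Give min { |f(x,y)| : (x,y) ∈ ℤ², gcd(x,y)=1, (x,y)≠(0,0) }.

river: ρ → (8,20,-5)
river: ρ → (-5,20,8)
river: ρ → (8,12,-13)
river: ρ → (-13,14,7)
river: ρ → (7,14,-13)
river: ρ → (-13,12,8)
closes: descent 0, river 6
min |a| on river = 5

5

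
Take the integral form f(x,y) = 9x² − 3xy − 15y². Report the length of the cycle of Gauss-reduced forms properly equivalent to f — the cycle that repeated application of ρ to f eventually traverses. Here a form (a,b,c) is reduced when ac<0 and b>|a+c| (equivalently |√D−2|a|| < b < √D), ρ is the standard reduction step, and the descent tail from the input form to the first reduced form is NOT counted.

D = 549, ⌊√D⌋ = 23
descent: ρ → (-15,3,9)
descent: ρ → (9,15,-9)  [lands on river]
river: ρ → (-9,21,3)
river: ρ → (3,21,-9)
river: ρ → (-9,15,9)
river: ρ → (9,21,-3)
river: ρ → (-3,21,9)
ρ-cycle length = 6 (tail of 2 descent steps not counted)

6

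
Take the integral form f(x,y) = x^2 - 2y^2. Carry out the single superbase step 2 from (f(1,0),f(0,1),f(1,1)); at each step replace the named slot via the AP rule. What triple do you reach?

start (1,-2,-1) = (f(1,0),f(0,1),f(1,1))
replace slot 2: 2·(1+(-1)) − (-2) = 2 → (1,2,-1)

1,2,-1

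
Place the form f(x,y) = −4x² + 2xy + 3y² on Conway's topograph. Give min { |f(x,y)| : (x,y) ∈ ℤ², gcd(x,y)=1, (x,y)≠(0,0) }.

river: ρ → (3,4,-3)
river: ρ → (-3,2,4)
river: ρ → (4,6,-1)
river: ρ → (-1,6,4)
river: ρ → (4,2,-3)
river: ρ → (-3,4,3)
river: ρ → (3,2,-4)
river: ρ → (-4,6,1)
river: ρ → (1,6,-4)
river: ρ → (-4,2,3)
closes: descent 0, river 10
min |a| on river = 1

1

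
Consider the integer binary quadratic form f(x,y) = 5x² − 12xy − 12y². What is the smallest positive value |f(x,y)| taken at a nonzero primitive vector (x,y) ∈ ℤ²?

descent: ρ → (-12,12,5)  [lands on river]
river: ρ → (5,18,-3)
river: ρ → (-3,18,5)
river: ρ → (5,12,-12)
closes: descent 1, river 4
min |a| on river = 3

3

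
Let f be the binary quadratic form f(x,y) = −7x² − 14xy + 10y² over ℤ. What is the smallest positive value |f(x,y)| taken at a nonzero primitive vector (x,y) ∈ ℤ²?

descent: ρ → (10,14,-7)  [lands on river]
river: ρ → (-7,14,10)
river: ρ → (10,6,-11)
river: ρ → (-11,16,5)
river: ρ → (5,14,-14)
river: ρ → (-14,14,5)
river: ρ → (5,16,-11)
river: ρ → (-11,6,10)
closes: descent 1, river 8
min |a| on river = 5

5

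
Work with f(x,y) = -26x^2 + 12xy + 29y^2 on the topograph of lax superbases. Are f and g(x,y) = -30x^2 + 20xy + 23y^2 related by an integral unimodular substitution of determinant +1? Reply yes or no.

D₁ = 3160, D₂ = 3160
river cycle of f (length 20): (29, 46, -9), (-9, 44, 34), (34, 24, -19), (-19, 52, 6), (6, 56, -1), (-1, 56, 6), (6, 52, -19), (-19, 24, 34), (34, 44, -9), (-9, 46, 29), … (10 more)
river cycle of g (length 24): (23, 26, -27), (-27, 28, 22), (22, 16, -33), (-33, 50, 5), (5, 50, -33), (-33, 16, 22), (22, 28, -27), (-27, 26, 23), (23, 20, -30), (-30, 40, 13), … (14 more)
cycles differ ⇒ inequivalent

no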